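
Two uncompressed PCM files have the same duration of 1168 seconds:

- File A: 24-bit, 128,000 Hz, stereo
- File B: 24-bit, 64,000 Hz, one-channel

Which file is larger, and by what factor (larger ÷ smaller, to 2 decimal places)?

File A: 128,000 × 3 × 2 = 768,000 bytes/s.
File B: 64,000 × 3 × 1 = 192,000 bytes/s.
File A is larger; ratio = 897,024,000 / 224,256,000 = 4.00.

File A, by a factor of 4.00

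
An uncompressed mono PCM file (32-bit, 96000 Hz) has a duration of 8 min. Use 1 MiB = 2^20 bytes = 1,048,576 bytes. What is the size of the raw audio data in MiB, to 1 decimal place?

175.8 MiB

Duration = 8 min = 480 s.
Bytes = 96,000 samples/s × 480 s × 4 bytes/sample × 1 ch = 184,320,000 bytes.
184,320,000 / 1,048,576 = 175.8 MiB.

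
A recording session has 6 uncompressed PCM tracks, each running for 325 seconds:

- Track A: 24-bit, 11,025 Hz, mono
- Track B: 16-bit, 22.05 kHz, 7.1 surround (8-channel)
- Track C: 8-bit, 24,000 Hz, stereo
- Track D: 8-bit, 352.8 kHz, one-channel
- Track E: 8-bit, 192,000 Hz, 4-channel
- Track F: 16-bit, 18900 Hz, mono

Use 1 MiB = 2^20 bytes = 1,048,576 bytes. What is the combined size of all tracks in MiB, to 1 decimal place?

493.6 MiB

Track A: 11,025 × 325 × 3 × 1 = 10,749,375 bytes.
Track B: 22,050 × 325 × 2 × 8 = 114,660,000 bytes.
Track C: 24,000 × 325 × 1 × 2 = 15,600,000 bytes.
Track D: 352,800 × 325 × 1 × 1 = 114,660,000 bytes.
Track E: 192,000 × 325 × 1 × 4 = 249,600,000 bytes.
Track F: 18,900 × 325 × 2 × 1 = 12,285,000 bytes.
Total = 517,554,375 bytes = 493.6 MiB.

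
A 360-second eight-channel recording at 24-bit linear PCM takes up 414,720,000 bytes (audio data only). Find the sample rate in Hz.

Bytes = sample_rate × seconds × bytes_per_sample × channels.
sample_rate = 414,720,000 / (360 × 3 × 8) = 414,720,000 / 8,640 = 48,000 Hz.

48,000 Hz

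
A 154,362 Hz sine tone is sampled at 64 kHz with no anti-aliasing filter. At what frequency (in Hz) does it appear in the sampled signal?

Nyquist = 64,000/2 = 32,000 Hz; 154,362 Hz exceeds it.
Alias = |154,362 − 2×64,000| = |154,362 − 128,000| = 26,362 Hz.

26,362 Hz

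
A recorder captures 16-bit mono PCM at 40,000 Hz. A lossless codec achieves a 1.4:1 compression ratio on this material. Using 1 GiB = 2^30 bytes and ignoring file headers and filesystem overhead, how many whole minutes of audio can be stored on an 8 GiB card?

2,505 minutes

Uncompressed byte rate = 40,000 × 2 × 1 = 80,000 bytes/s.
After 1.4:1 compression, effective rate ≈ 57142.86 bytes/s.
Capacity = 8 × 1,073,741,824 = 8,589,934,592 bytes.
8,589,934,592 / effective rate ≈ 150323.86 s → 2,505 minutes.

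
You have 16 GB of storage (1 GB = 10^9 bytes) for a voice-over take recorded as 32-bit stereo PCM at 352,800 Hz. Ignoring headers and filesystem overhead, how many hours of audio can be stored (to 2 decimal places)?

1.57 hours

Uncompressed byte rate = 352,800 × 4 × 2 = 2,822,400 bytes/s.
Capacity = 16 × 1,000,000,000 = 16,000,000,000 bytes.
16,000,000,000 / 2,822,400 ≈ 5668.93 s → 1.57 hours.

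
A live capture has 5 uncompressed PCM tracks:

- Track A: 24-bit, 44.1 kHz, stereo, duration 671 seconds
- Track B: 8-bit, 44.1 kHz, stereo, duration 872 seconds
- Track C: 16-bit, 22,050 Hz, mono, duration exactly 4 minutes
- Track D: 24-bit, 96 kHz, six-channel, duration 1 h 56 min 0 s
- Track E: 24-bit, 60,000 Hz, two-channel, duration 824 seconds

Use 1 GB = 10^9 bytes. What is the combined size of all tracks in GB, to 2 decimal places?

12.59 GB

Track A: 44,100 × 671 × 3 × 2 = 177,546,600 bytes.
Track B: 44,100 × 872 × 1 × 2 = 76,910,400 bytes.
Track C: exactly 4 minutes = 240 s; 22,050 × 240 × 2 × 1 = 10,584,000 bytes.
Track D: 1 h 56 min 0 s = 6,960 s; 96,000 × 6,960 × 3 × 6 = 12,026,880,000 bytes.
Track E: 60,000 × 824 × 3 × 2 = 296,640,000 bytes.
Total = 12,588,561,000 bytes = 12.59 GB.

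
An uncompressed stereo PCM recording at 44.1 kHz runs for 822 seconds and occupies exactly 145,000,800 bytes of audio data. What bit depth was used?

16 bits

Bytes per sample = 145,000,800 / (44,100 × 822 × 2) = 145,000,800 / 72,500,400 = 2.
Bit depth = 2 × 8 = 16 bits.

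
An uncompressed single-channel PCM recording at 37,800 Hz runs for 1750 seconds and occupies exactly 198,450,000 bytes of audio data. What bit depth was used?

24 bits

Bytes per sample = 198,450,000 / (37,800 × 1,750 × 1) = 198,450,000 / 66,150,000 = 3.
Bit depth = 3 × 8 = 24 bits.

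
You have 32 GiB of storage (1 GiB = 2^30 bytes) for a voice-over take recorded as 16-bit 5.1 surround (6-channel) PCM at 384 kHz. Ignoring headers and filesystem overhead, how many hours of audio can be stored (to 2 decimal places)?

2.07 hours

Uncompressed byte rate = 384,000 × 2 × 6 = 4,608,000 bytes/s.
Capacity = 32 × 1,073,741,824 = 34,359,738,368 bytes.
34,359,738,368 / 4,608,000 ≈ 7456.54 s → 2.07 hours.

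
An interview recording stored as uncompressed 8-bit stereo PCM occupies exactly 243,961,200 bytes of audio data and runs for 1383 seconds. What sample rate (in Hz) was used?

Bytes = sample_rate × seconds × bytes_per_sample × channels.
sample_rate = 243,961,200 / (1,383 × 1 × 2) = 243,961,200 / 2,766 = 88,200 Hz.

88,200 Hz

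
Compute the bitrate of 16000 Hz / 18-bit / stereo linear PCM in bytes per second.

72,000 bytes/s

Bit rate = 16,000 × 18 × 2 = 576,000 bits/s.
576,000 / 8 = 72,000 bytes/s.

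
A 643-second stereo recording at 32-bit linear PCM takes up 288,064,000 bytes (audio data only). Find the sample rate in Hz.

Bytes = sample_rate × seconds × bytes_per_sample × channels.
sample_rate = 288,064,000 / (643 × 4 × 2) = 288,064,000 / 5,144 = 56,000 Hz.

56,000 Hz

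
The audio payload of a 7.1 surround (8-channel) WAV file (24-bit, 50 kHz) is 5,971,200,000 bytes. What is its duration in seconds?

4,976 seconds

Byte rate = 50,000 × 3 × 8 = 1,200,000 bytes/s.
Duration = 5,971,200,000 / 1,200,000 = 4,976 s.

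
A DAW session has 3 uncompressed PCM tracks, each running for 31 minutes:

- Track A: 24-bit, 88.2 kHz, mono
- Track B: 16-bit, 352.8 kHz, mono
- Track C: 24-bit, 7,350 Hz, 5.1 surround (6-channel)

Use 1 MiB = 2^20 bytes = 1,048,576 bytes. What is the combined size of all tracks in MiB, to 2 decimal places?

31 minutes = 1,860 s.
Track A: 88,200 × 1,860 × 3 × 1 = 492,156,000 bytes.
Track B: 352,800 × 1,860 × 2 × 1 = 1,312,416,000 bytes.
Track C: 7,350 × 1,860 × 3 × 6 = 246,078,000 bytes.
Total = 2,050,650,000 bytes = 1955.65 MiB.

1955.65 MiB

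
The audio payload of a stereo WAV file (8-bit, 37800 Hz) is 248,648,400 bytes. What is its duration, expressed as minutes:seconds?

54:49

Byte rate = 37,800 × 1 × 2 = 75,600 bytes/s.
Duration = 248,648,400 / 75,600 = 3,289 s.
3,289 s = 54:49.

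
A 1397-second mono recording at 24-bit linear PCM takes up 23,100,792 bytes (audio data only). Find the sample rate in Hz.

Bytes = sample_rate × seconds × bytes_per_sample × channels.
sample_rate = 23,100,792 / (1,397 × 3 × 1) = 23,100,792 / 4,191 = 5,512 Hz.

5,512 Hz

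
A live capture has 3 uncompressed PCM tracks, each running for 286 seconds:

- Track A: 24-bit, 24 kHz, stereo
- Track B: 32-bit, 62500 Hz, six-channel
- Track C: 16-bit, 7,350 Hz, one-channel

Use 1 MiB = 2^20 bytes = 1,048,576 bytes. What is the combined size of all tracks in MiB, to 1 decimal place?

Track A: 24,000 × 286 × 3 × 2 = 41,184,000 bytes.
Track B: 62,500 × 286 × 4 × 6 = 429,000,000 bytes.
Track C: 7,350 × 286 × 2 × 1 = 4,204,200 bytes.
Total = 474,388,200 bytes = 452.4 MiB.

452.4 MiB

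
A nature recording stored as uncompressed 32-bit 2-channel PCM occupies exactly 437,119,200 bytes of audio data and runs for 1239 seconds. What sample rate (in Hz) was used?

Bytes = sample_rate × seconds × bytes_per_sample × channels.
sample_rate = 437,119,200 / (1,239 × 4 × 2) = 437,119,200 / 9,912 = 44,100 Hz.

44,100 Hz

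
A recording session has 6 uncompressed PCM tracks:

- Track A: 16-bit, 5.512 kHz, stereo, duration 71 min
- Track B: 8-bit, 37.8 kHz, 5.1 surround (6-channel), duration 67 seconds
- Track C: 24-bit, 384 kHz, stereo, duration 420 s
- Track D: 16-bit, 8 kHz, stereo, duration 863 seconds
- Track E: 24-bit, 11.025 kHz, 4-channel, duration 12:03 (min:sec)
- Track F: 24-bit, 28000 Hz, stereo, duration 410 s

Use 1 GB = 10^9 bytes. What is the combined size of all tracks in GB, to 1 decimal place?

1.3 GB

Track A: 71 min = 4,260 s; 5,512 × 4,260 × 2 × 2 = 93,924,480 bytes.
Track B: 37,800 × 67 × 1 × 6 = 15,195,600 bytes.
Track C: 384,000 × 420 × 3 × 2 = 967,680,000 bytes.
Track D: 8,000 × 863 × 2 × 2 = 27,616,000 bytes.
Track E: 12:03 (min:sec) = 723 s; 11,025 × 723 × 3 × 4 = 95,652,900 bytes.
Track F: 28,000 × 410 × 3 × 2 = 68,880,000 bytes.
Total = 1,268,948,980 bytes = 1.3 GB.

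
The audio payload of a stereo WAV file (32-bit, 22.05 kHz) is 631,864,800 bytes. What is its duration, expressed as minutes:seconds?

59:42

Byte rate = 22,050 × 4 × 2 = 176,400 bytes/s.
Duration = 631,864,800 / 176,400 = 3,582 s.
3,582 s = 59:42.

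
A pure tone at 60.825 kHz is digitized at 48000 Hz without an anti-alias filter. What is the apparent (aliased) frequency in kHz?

12.825 kHz

Nyquist = 48,000/2 = 24,000 Hz; 60,825 Hz exceeds it.
Alias = |60,825 − 1×48,000| = |60,825 − 48,000| = 12,825 Hz = 12.825 kHz.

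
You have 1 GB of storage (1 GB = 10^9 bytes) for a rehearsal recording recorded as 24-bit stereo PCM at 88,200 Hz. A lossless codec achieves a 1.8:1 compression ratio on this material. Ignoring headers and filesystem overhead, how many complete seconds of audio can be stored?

3,401 seconds

Uncompressed byte rate = 88,200 × 3 × 2 = 529,200 bytes/s.
After 1.8:1 compression, effective rate ≈ 294000 bytes/s.
Capacity = 1 × 1,000,000,000 = 1,000,000,000 bytes.
1,000,000,000 / effective rate ≈ 3401.36 s → 3,401 seconds.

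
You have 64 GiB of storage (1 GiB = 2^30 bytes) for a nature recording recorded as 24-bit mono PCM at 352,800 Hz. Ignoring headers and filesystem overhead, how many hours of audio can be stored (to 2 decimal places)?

Uncompressed byte rate = 352,800 × 3 × 1 = 1,058,400 bytes/s.
Capacity = 64 × 1,073,741,824 = 68,719,476,736 bytes.
68,719,476,736 / 1,058,400 ≈ 64927.7 s → 18.04 hours.

18.04 hours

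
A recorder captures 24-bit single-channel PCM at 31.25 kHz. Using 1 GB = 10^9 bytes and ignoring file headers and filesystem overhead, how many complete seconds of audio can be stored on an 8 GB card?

85,333 seconds

Uncompressed byte rate = 31,250 × 3 × 1 = 93,750 bytes/s.
Capacity = 8 × 1,000,000,000 = 8,000,000,000 bytes.
8,000,000,000 / 93,750 ≈ 85333.33 s → 85,333 seconds.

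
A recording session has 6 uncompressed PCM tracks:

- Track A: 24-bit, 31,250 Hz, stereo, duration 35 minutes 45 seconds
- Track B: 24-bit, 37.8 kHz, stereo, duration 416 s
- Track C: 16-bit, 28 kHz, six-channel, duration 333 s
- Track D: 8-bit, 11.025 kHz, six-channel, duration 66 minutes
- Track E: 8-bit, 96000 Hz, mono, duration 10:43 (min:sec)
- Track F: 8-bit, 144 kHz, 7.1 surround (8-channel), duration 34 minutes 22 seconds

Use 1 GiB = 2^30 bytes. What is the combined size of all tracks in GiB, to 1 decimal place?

Track A: 35 minutes 45 seconds = 2,145 s; 31,250 × 2,145 × 3 × 2 = 402,187,500 bytes.
Track B: 37,800 × 416 × 3 × 2 = 94,348,800 bytes.
Track C: 28,000 × 333 × 2 × 6 = 111,888,000 bytes.
Track D: 66 minutes = 3,960 s; 11,025 × 3,960 × 1 × 6 = 261,954,000 bytes.
Track E: 10:43 (min:sec) = 643 s; 96,000 × 643 × 1 × 1 = 61,728,000 bytes.
Track F: 34 minutes 22 seconds = 2,062 s; 144,000 × 2,062 × 1 × 8 = 2,375,424,000 bytes.
Total = 3,307,530,300 bytes = 3.1 GiB.

3.1 GiB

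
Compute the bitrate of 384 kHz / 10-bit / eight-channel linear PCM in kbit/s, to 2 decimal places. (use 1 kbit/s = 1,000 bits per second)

30720.00 kbit/s

Bit rate = 384,000 × 10 × 8 = 30,720,000 bits/s.
= 30720.00 kbit/s.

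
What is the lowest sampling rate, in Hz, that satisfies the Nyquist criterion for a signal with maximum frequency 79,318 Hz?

158,636 Hz

Minimum sample rate = 2 × 79,318 Hz = 158,636 Hz.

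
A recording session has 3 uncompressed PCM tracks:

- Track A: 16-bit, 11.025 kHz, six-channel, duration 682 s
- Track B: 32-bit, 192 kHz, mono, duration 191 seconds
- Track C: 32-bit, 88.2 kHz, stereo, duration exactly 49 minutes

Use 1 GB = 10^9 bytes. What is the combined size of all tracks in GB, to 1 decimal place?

Track A: 11,025 × 682 × 2 × 6 = 90,228,600 bytes.
Track B: 192,000 × 191 × 4 × 1 = 146,688,000 bytes.
Track C: exactly 49 minutes = 2,940 s; 88,200 × 2,940 × 4 × 2 = 2,074,464,000 bytes.
Total = 2,311,380,600 bytes = 2.3 GB.

2.3 GB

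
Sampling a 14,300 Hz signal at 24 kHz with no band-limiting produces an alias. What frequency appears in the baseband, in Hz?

9,700 Hz

Nyquist = 24,000/2 = 12,000 Hz; 14,300 Hz exceeds it.
Alias = |14,300 − 1×24,000| = |14,300 − 24,000| = 9,700 Hz.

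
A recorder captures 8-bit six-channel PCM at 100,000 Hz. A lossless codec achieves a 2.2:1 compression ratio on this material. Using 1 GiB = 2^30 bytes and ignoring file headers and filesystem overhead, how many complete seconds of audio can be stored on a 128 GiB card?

Uncompressed byte rate = 100,000 × 1 × 6 = 600,000 bytes/s.
After 2.2:1 compression, effective rate ≈ 272727.27 bytes/s.
Capacity = 128 × 1,073,741,824 = 137,438,953,472 bytes.
137,438,953,472 / effective rate ≈ 503942.83 s → 503,942 seconds.

503,942 seconds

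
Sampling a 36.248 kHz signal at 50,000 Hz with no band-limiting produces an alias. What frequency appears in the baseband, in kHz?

13.752 kHz

Nyquist = 50,000/2 = 25,000 Hz; 36,248 Hz exceeds it.
Alias = |36,248 − 1×50,000| = |36,248 − 50,000| = 13,752 Hz = 13.752 kHz.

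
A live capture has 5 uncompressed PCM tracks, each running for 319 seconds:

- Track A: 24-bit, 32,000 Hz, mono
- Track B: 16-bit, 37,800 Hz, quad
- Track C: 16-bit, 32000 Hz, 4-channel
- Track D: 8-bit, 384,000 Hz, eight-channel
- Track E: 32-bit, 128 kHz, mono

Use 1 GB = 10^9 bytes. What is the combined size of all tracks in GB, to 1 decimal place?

Track A: 32,000 × 319 × 3 × 1 = 30,624,000 bytes.
Track B: 37,800 × 319 × 2 × 4 = 96,465,600 bytes.
Track C: 32,000 × 319 × 2 × 4 = 81,664,000 bytes.
Track D: 384,000 × 319 × 1 × 8 = 979,968,000 bytes.
Track E: 128,000 × 319 × 4 × 1 = 163,328,000 bytes.
Total = 1,352,049,600 bytes = 1.4 GB.

1.4 GB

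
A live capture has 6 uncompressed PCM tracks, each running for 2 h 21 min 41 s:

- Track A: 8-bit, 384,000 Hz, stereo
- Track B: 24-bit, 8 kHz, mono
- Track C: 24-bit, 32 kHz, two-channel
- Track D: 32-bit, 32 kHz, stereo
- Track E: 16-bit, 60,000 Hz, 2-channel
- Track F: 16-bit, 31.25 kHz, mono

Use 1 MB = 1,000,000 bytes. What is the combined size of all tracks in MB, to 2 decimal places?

2 h 21 min 41 s = 8,501 s.
Track A: 384,000 × 8,501 × 1 × 2 = 6,528,768,000 bytes.
Track B: 8,000 × 8,501 × 3 × 1 = 204,024,000 bytes.
Track C: 32,000 × 8,501 × 3 × 2 = 1,632,192,000 bytes.
Track D: 32,000 × 8,501 × 4 × 2 = 2,176,256,000 bytes.
Track E: 60,000 × 8,501 × 2 × 2 = 2,040,240,000 bytes.
Track F: 31,250 × 8,501 × 2 × 1 = 531,312,500 bytes.
Total = 13,112,792,500 bytes = 13112.79 MB.

13112.79 MB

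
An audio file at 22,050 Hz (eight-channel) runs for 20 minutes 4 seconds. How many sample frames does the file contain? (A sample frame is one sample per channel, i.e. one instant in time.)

26,548,200 sample frames

20 minutes 4 seconds = 1,204 s.
22,050 samples/s × 1,204 s = 26,548,200 frames.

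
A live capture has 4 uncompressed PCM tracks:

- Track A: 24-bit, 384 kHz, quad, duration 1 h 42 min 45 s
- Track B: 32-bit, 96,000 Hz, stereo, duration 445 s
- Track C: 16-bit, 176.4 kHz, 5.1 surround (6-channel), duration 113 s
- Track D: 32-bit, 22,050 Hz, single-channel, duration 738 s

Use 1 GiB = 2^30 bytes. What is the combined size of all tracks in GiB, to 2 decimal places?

27.06 GiB

Track A: 1 h 42 min 45 s = 6,165 s; 384,000 × 6,165 × 3 × 4 = 28,408,320,000 bytes.
Track B: 96,000 × 445 × 4 × 2 = 341,760,000 bytes.
Track C: 176,400 × 113 × 2 × 6 = 239,198,400 bytes.
Track D: 22,050 × 738 × 4 × 1 = 65,091,600 bytes.
Total = 29,054,370,000 bytes = 27.06 GiB.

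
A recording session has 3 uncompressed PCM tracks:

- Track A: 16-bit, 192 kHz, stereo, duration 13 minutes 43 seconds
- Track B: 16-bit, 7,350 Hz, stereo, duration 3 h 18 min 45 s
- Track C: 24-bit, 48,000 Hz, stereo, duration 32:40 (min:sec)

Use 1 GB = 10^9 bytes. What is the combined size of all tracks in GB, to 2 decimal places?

1.55 GB

Track A: 13 minutes 43 seconds = 823 s; 192,000 × 823 × 2 × 2 = 632,064,000 bytes.
Track B: 3 h 18 min 45 s = 11,925 s; 7,350 × 11,925 × 2 × 2 = 350,595,000 bytes.
Track C: 32:40 (min:sec) = 1,960 s; 48,000 × 1,960 × 3 × 2 = 564,480,000 bytes.
Total = 1,547,139,000 bytes = 1.55 GB.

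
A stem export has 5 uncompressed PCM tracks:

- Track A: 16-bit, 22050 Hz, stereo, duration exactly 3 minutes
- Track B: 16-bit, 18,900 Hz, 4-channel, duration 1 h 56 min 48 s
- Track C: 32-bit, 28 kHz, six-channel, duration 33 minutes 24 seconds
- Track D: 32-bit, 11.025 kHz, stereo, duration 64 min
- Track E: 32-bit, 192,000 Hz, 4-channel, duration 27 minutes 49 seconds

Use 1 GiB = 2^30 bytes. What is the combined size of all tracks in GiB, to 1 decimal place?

Track A: exactly 3 minutes = 180 s; 22,050 × 180 × 2 × 2 = 15,876,000 bytes.
Track B: 1 h 56 min 48 s = 7,008 s; 18,900 × 7,008 × 2 × 4 = 1,059,609,600 bytes.
Track C: 33 minutes 24 seconds = 2,004 s; 28,000 × 2,004 × 4 × 6 = 1,346,688,000 bytes.
Track D: 64 min = 3,840 s; 11,025 × 3,840 × 4 × 2 = 338,688,000 bytes.
Track E: 27 minutes 49 seconds = 1,669 s; 192,000 × 1,669 × 4 × 4 = 5,127,168,000 bytes.
Total = 7,888,029,600 bytes = 7.3 GiB.

7.3 GiB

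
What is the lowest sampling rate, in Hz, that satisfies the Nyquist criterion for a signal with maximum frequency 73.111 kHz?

Minimum sample rate = 2 × 73,111 Hz = 146,222 Hz.

146,222 Hz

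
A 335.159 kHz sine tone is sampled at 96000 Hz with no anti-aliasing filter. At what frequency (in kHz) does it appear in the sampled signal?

Nyquist = 96,000/2 = 48,000 Hz; 335,159 Hz exceeds it.
Alias = |335,159 − 3×96,000| = |335,159 − 288,000| = 47,159 Hz = 47.159 kHz.

47.159 kHz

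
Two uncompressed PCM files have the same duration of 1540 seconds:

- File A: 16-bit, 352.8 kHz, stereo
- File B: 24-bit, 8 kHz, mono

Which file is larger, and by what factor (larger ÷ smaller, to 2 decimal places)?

File A: 352,800 × 2 × 2 = 1,411,200 bytes/s.
File B: 8,000 × 3 × 1 = 24,000 bytes/s.
File A is larger; ratio = 2,173,248,000 / 36,960,000 = 58.80.

File A, by a factor of 58.80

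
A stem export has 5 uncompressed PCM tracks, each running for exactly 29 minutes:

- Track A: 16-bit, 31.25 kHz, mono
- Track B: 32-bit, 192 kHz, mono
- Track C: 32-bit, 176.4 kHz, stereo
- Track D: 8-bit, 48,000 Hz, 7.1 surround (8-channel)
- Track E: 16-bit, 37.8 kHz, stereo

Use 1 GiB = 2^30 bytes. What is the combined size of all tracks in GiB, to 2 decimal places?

4.50 GiB

exactly 29 minutes = 1,740 s.
Track A: 31,250 × 1,740 × 2 × 1 = 108,750,000 bytes.
Track B: 192,000 × 1,740 × 4 × 1 = 1,336,320,000 bytes.
Track C: 176,400 × 1,740 × 4 × 2 = 2,455,488,000 bytes.
Track D: 48,000 × 1,740 × 1 × 8 = 668,160,000 bytes.
Track E: 37,800 × 1,740 × 2 × 2 = 263,088,000 bytes.
Total = 4,831,806,000 bytes = 4.50 GiB.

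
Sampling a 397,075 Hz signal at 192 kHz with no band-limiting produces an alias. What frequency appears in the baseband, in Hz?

Nyquist = 192,000/2 = 96,000 Hz; 397,075 Hz exceeds it.
Alias = |397,075 − 2×192,000| = |397,075 − 384,000| = 13,075 Hz.

13,075 Hz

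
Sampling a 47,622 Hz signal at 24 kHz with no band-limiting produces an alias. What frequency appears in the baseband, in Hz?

378 Hz

Nyquist = 24,000/2 = 12,000 Hz; 47,622 Hz exceeds it.
Alias = |47,622 − 2×24,000| = |47,622 − 48,000| = 378 Hz.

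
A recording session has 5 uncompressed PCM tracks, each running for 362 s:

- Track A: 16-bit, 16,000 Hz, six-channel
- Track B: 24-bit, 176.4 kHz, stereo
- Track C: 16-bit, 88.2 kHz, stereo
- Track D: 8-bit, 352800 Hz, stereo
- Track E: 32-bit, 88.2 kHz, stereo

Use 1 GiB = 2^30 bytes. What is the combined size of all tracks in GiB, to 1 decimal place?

1.0 GiB

Track A: 16,000 × 362 × 2 × 6 = 69,504,000 bytes.
Track B: 176,400 × 362 × 3 × 2 = 383,140,800 bytes.
Track C: 88,200 × 362 × 2 × 2 = 127,713,600 bytes.
Track D: 352,800 × 362 × 1 × 2 = 255,427,200 bytes.
Track E: 88,200 × 362 × 4 × 2 = 255,427,200 bytes.
Total = 1,091,212,800 bytes = 1.0 GiB.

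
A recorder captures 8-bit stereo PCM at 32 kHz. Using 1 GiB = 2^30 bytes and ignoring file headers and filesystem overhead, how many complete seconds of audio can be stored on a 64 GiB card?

1,073,741 seconds

Uncompressed byte rate = 32,000 × 1 × 2 = 64,000 bytes/s.
Capacity = 64 × 1,073,741,824 = 68,719,476,736 bytes.
68,719,476,736 / 64,000 ≈ 1073741.82 s → 1,073,741 seconds.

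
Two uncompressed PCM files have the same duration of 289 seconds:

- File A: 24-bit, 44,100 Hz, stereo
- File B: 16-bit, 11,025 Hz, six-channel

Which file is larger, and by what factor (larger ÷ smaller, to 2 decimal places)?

File A, by a factor of 2.00

File A: 44,100 × 3 × 2 = 264,600 bytes/s.
File B: 11,025 × 2 × 6 = 132,300 bytes/s.
File A is larger; ratio = 76,469,400 / 38,234,700 = 2.00.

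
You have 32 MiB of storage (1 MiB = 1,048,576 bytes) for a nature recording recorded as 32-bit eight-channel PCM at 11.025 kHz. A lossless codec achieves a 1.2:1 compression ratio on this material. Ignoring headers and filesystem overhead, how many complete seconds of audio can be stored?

Uncompressed byte rate = 11,025 × 4 × 8 = 352,800 bytes/s.
After 1.2:1 compression, effective rate ≈ 294000 bytes/s.
Capacity = 32 × 1,048,576 = 33,554,432 bytes.
33,554,432 / effective rate ≈ 114.13 s → 114 seconds.

114 seconds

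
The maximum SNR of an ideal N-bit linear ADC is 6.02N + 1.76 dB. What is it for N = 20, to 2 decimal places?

122.16 dB

6.02 × 20 + 1.76 = 122.16 dB.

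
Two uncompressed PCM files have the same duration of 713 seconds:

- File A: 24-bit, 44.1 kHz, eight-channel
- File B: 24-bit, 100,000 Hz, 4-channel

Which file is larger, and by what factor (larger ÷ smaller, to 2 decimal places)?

File B, by a factor of 1.13

File A: 44,100 × 3 × 8 = 1,058,400 bytes/s.
File B: 100,000 × 3 × 4 = 1,200,000 bytes/s.
File B is larger; ratio = 855,600,000 / 754,639,200 = 1.13.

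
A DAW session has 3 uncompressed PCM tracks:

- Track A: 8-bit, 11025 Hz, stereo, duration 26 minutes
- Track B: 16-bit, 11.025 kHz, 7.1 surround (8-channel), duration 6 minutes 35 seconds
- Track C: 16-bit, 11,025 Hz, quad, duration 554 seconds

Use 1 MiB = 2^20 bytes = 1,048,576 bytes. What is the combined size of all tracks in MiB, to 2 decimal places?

145.85 MiB

Track A: 26 minutes = 1,560 s; 11,025 × 1,560 × 1 × 2 = 34,398,000 bytes.
Track B: 6 minutes 35 seconds = 395 s; 11,025 × 395 × 2 × 8 = 69,678,000 bytes.
Track C: 11,025 × 554 × 2 × 4 = 48,862,800 bytes.
Total = 152,938,800 bytes = 145.85 MiB.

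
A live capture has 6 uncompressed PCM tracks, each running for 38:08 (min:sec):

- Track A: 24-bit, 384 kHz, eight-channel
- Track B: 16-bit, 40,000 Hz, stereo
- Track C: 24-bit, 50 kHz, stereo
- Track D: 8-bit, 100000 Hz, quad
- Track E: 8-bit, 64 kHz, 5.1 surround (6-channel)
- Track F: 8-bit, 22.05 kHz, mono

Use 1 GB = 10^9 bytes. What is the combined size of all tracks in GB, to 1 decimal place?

38:08 (min:sec) = 2,288 s.
Track A: 384,000 × 2,288 × 3 × 8 = 21,086,208,000 bytes.
Track B: 40,000 × 2,288 × 2 × 2 = 366,080,000 bytes.
Track C: 50,000 × 2,288 × 3 × 2 = 686,400,000 bytes.
Track D: 100,000 × 2,288 × 1 × 4 = 915,200,000 bytes.
Track E: 64,000 × 2,288 × 1 × 6 = 878,592,000 bytes.
Track F: 22,050 × 2,288 × 1 × 1 = 50,450,400 bytes.
Total = 23,982,930,400 bytes = 24.0 GB.

24.0 GB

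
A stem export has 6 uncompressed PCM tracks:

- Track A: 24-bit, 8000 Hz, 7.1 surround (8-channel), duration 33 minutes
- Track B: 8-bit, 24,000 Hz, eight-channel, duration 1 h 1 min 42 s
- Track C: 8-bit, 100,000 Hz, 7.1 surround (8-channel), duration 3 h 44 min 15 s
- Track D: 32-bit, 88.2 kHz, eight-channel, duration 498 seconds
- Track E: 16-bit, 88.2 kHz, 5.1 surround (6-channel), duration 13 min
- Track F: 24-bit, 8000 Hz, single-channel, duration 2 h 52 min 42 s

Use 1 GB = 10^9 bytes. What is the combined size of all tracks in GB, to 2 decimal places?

14.33 GB

Track A: 33 minutes = 1,980 s; 8,000 × 1,980 × 3 × 8 = 380,160,000 bytes.
Track B: 1 h 1 min 42 s = 3,702 s; 24,000 × 3,702 × 1 × 8 = 710,784,000 bytes.
Track C: 3 h 44 min 15 s = 13,455 s; 100,000 × 13,455 × 1 × 8 = 10,764,000,000 bytes.
Track D: 88,200 × 498 × 4 × 8 = 1,405,555,200 bytes.
Track E: 13 min = 780 s; 88,200 × 780 × 2 × 6 = 825,552,000 bytes.
Track F: 2 h 52 min 42 s = 10,362 s; 8,000 × 10,362 × 3 × 1 = 248,688,000 bytes.
Total = 14,334,739,200 bytes = 14.33 GB.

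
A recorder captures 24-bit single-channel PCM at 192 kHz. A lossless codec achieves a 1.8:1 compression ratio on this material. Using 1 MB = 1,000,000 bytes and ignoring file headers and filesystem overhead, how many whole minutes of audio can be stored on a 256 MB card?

13 minutes

Uncompressed byte rate = 192,000 × 3 × 1 = 576,000 bytes/s.
After 1.8:1 compression, effective rate ≈ 320000 bytes/s.
Capacity = 256 × 1,000,000 = 256,000,000 bytes.
256,000,000 / effective rate ≈ 800 s → 13 minutes.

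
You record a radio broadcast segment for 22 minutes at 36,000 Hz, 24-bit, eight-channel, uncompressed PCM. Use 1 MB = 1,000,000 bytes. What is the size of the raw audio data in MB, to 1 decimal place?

1140.5 MB

Duration = 22 minutes = 1,320 s.
Bytes = 36,000 samples/s × 1,320 s × 3 bytes/sample × 8 ch = 1,140,480,000 bytes.
1,140,480,000 / 1,000,000 = 1140.5 MB.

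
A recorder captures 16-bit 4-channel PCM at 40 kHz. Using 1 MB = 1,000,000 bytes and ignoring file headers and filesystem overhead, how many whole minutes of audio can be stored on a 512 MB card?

26 minutes

Uncompressed byte rate = 40,000 × 2 × 4 = 320,000 bytes/s.
Capacity = 512 × 1,000,000 = 512,000,000 bytes.
512,000,000 / 320,000 ≈ 1600 s → 26 minutes.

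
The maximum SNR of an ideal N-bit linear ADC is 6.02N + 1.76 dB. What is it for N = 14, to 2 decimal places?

6.02 × 14 + 1.76 = 86.04 dB.

86.04 dB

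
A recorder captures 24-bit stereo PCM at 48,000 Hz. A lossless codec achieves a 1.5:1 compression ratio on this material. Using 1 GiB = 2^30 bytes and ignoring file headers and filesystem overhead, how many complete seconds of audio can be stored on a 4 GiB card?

22,369 seconds

Uncompressed byte rate = 48,000 × 3 × 2 = 288,000 bytes/s.
After 1.5:1 compression, effective rate ≈ 192000 bytes/s.
Capacity = 4 × 1,073,741,824 = 4,294,967,296 bytes.
4,294,967,296 / effective rate ≈ 22369.62 s → 22,369 seconds.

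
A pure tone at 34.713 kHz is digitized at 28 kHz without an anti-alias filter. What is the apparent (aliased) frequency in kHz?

Nyquist = 28,000/2 = 14,000 Hz; 34,713 Hz exceeds it.
Alias = |34,713 − 1×28,000| = |34,713 − 28,000| = 6,713 Hz = 6.713 kHz.

6.713 kHz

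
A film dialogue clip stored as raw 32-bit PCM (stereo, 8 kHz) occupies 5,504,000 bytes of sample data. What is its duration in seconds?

Byte rate = 8,000 × 4 × 2 = 64,000 bytes/s.
Duration = 5,504,000 / 64,000 = 86 s.

86 seconds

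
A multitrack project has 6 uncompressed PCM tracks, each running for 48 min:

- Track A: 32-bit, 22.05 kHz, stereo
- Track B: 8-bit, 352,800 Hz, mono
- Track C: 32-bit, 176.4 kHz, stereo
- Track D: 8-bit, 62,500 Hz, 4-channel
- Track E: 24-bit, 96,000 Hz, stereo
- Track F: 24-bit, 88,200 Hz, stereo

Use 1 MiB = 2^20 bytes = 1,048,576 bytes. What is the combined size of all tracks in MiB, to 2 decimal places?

48 min = 2,880 s.
Track A: 22,050 × 2,880 × 4 × 2 = 508,032,000 bytes.
Track B: 352,800 × 2,880 × 1 × 1 = 1,016,064,000 bytes.
Track C: 176,400 × 2,880 × 4 × 2 = 4,064,256,000 bytes.
Track D: 62,500 × 2,880 × 1 × 4 = 720,000,000 bytes.
Track E: 96,000 × 2,880 × 3 × 2 = 1,658,880,000 bytes.
Track F: 88,200 × 2,880 × 3 × 2 = 1,524,096,000 bytes.
Total = 9,491,328,000 bytes = 9051.64 MiB.

9051.64 MiB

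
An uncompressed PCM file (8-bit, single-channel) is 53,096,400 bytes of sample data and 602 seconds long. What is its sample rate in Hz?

Bytes = sample_rate × seconds × bytes_per_sample × channels.
sample_rate = 53,096,400 / (602 × 1 × 1) = 53,096,400 / 602 = 88,200 Hz.

88,200 Hz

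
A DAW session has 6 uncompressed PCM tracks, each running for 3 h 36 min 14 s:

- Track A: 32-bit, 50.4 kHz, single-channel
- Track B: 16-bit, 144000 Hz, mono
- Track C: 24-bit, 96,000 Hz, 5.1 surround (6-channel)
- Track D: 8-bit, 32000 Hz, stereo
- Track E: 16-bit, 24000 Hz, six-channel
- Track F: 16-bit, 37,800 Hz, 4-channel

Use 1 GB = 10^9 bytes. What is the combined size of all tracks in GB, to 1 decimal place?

3 h 36 min 14 s = 12,974 s.
Track A: 50,400 × 12,974 × 4 × 1 = 2,615,558,400 bytes.
Track B: 144,000 × 12,974 × 2 × 1 = 3,736,512,000 bytes.
Track C: 96,000 × 12,974 × 3 × 6 = 22,419,072,000 bytes.
Track D: 32,000 × 12,974 × 1 × 2 = 830,336,000 bytes.
Track E: 24,000 × 12,974 × 2 × 6 = 3,736,512,000 bytes.
Track F: 37,800 × 12,974 × 2 × 4 = 3,923,337,600 bytes.
Total = 37,261,328,000 bytes = 37.3 GB.

37.3 GB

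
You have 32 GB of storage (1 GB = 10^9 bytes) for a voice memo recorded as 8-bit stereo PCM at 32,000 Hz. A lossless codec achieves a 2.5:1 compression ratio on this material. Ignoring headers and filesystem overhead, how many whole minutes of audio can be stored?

20,833 minutes

Uncompressed byte rate = 32,000 × 1 × 2 = 64,000 bytes/s.
After 2.5:1 compression, effective rate ≈ 25600 bytes/s.
Capacity = 32 × 1,000,000,000 = 32,000,000,000 bytes.
32,000,000,000 / effective rate ≈ 1250000 s → 20,833 minutes.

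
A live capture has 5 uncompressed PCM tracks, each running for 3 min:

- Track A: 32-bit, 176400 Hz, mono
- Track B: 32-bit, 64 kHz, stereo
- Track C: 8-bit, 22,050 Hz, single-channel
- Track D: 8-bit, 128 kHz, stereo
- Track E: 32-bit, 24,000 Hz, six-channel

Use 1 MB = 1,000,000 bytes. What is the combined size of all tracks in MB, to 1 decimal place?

372.9 MB

3 min = 180 s.
Track A: 176,400 × 180 × 4 × 1 = 127,008,000 bytes.
Track B: 64,000 × 180 × 4 × 2 = 92,160,000 bytes.
Track C: 22,050 × 180 × 1 × 1 = 3,969,000 bytes.
Track D: 128,000 × 180 × 1 × 2 = 46,080,000 bytes.
Track E: 24,000 × 180 × 4 × 6 = 103,680,000 bytes.
Total = 372,897,000 bytes = 372.9 MB.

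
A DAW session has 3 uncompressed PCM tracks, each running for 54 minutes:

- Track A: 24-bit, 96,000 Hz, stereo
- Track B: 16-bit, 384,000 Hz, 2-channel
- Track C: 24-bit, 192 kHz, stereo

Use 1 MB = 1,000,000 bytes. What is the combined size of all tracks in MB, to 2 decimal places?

10575.36 MB

54 minutes = 3,240 s.
Track A: 96,000 × 3,240 × 3 × 2 = 1,866,240,000 bytes.
Track B: 384,000 × 3,240 × 2 × 2 = 4,976,640,000 bytes.
Track C: 192,000 × 3,240 × 3 × 2 = 3,732,480,000 bytes.
Total = 10,575,360,000 bytes = 10575.36 MB.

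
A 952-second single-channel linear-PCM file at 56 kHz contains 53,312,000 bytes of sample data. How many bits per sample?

Bytes per sample = 53,312,000 / (56,000 × 952 × 1) = 53,312,000 / 53,312,000 = 1.
Bit depth = 1 × 8 = 8 bits.

8 bits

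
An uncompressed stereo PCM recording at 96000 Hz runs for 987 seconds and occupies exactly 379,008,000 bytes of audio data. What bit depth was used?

16 bits

Bytes per sample = 379,008,000 / (96,000 × 987 × 2) = 379,008,000 / 189,504,000 = 2.
Bit depth = 2 × 8 = 16 bits.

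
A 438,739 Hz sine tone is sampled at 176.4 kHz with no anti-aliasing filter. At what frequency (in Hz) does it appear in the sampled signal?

Nyquist = 176,400/2 = 88,200 Hz; 438,739 Hz exceeds it.
Alias = |438,739 − 2×176,400| = |438,739 − 352,800| = 85,939 Hz.

85,939 Hz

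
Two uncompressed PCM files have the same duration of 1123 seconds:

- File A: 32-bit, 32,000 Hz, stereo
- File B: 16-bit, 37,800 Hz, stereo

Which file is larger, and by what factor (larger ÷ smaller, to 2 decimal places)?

File A, by a factor of 1.69

File A: 32,000 × 4 × 2 = 256,000 bytes/s.
File B: 37,800 × 2 × 2 = 151,200 bytes/s.
File A is larger; ratio = 287,488,000 / 169,797,600 = 1.69.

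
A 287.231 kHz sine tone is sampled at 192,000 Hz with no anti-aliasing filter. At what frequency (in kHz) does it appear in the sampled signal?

Nyquist = 192,000/2 = 96,000 Hz; 287,231 Hz exceeds it.
Alias = |287,231 − 1×192,000| = |287,231 − 192,000| = 95,231 Hz = 95.231 kHz.

95.231 kHz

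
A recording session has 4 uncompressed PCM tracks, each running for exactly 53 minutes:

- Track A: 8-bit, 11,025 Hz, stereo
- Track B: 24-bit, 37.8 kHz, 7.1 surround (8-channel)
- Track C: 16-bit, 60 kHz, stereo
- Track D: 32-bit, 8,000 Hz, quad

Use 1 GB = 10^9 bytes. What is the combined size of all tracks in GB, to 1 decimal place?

exactly 53 minutes = 3,180 s.
Track A: 11,025 × 3,180 × 1 × 2 = 70,119,000 bytes.
Track B: 37,800 × 3,180 × 3 × 8 = 2,884,896,000 bytes.
Track C: 60,000 × 3,180 × 2 × 2 = 763,200,000 bytes.
Track D: 8,000 × 3,180 × 4 × 4 = 407,040,000 bytes.
Total = 4,125,255,000 bytes = 4.1 GB.

4.1 GB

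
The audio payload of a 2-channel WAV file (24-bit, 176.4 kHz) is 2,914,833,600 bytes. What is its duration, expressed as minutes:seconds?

Byte rate = 176,400 × 3 × 2 = 1,058,400 bytes/s.
Duration = 2,914,833,600 / 1,058,400 = 2,754 s.
2,754 s = 45:54.

45:54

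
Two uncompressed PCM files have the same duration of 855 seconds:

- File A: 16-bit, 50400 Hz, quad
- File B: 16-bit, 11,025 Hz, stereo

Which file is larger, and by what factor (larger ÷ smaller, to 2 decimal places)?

File A: 50,400 × 2 × 4 = 403,200 bytes/s.
File B: 11,025 × 2 × 2 = 44,100 bytes/s.
File A is larger; ratio = 344,736,000 / 37,705,500 = 9.14.

File A, by a factor of 9.14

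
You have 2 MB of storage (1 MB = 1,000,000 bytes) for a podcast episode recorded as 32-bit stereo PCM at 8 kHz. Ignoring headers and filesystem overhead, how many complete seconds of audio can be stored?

Uncompressed byte rate = 8,000 × 4 × 2 = 64,000 bytes/s.
Capacity = 2 × 1,000,000 = 2,000,000 bytes.
2,000,000 / 64,000 ≈ 31.25 s → 31 seconds.

31 seconds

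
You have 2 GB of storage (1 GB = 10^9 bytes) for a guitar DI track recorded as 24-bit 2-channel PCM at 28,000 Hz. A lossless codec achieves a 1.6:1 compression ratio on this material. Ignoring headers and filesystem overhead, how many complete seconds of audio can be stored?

19,047 seconds

Uncompressed byte rate = 28,000 × 3 × 2 = 168,000 bytes/s.
After 1.6:1 compression, effective rate ≈ 105000 bytes/s.
Capacity = 2 × 1,000,000,000 = 2,000,000,000 bytes.
2,000,000,000 / effective rate ≈ 19047.62 s → 19,047 seconds.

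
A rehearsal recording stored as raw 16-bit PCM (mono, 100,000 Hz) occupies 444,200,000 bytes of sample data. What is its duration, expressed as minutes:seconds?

Byte rate = 100,000 × 2 × 1 = 200,000 bytes/s.
Duration = 444,200,000 / 200,000 = 2,221 s.
2,221 s = 37:01.

37:01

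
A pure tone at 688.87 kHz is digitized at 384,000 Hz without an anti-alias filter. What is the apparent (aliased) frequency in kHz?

79.13 kHz

Nyquist = 384,000/2 = 192,000 Hz; 688,870 Hz exceeds it.
Alias = |688,870 − 2×384,000| = |688,870 − 768,000| = 79,130 Hz = 79.13 kHz.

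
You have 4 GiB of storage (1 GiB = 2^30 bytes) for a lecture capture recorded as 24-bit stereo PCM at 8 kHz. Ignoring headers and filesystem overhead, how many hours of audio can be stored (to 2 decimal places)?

24.86 hours

Uncompressed byte rate = 8,000 × 3 × 2 = 48,000 bytes/s.
Capacity = 4 × 1,073,741,824 = 4,294,967,296 bytes.
4,294,967,296 / 48,000 ≈ 89478.49 s → 24.86 hours.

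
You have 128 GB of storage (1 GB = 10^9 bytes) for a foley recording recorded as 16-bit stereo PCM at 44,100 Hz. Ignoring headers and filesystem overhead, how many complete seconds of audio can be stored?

Uncompressed byte rate = 44,100 × 2 × 2 = 176,400 bytes/s.
Capacity = 128 × 1,000,000,000 = 128,000,000,000 bytes.
128,000,000,000 / 176,400 ≈ 725623.58 s → 725,623 seconds.

725,623 seconds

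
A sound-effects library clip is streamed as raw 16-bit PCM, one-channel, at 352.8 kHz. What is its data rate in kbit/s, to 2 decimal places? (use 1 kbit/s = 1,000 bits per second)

Bit rate = 352,800 × 16 × 1 = 5,644,800 bits/s.
= 5644.80 kbit/s.

5644.80 kbit/s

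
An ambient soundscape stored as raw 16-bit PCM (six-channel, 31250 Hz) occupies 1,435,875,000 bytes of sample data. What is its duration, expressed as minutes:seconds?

Byte rate = 31,250 × 2 × 6 = 375,000 bytes/s.
Duration = 1,435,875,000 / 375,000 = 3,829 s.
3,829 s = 63:49.

63:49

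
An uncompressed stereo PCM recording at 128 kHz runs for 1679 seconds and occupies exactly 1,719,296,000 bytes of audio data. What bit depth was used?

32 bits

Bytes per sample = 1,719,296,000 / (128,000 × 1,679 × 2) = 1,719,296,000 / 429,824,000 = 4.
Bit depth = 4 × 8 = 32 bits.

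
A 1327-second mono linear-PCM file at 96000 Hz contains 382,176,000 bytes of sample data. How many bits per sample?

24 bits

Bytes per sample = 382,176,000 / (96,000 × 1,327 × 1) = 382,176,000 / 127,392,000 = 3.
Bit depth = 3 × 8 = 24 bits.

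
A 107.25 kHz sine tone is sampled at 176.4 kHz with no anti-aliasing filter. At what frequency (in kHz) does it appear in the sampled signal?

Nyquist = 176,400/2 = 88,200 Hz; 107,250 Hz exceeds it.
Alias = |107,250 − 1×176,400| = |107,250 − 176,400| = 69,150 Hz = 69.15 kHz.

69.15 kHz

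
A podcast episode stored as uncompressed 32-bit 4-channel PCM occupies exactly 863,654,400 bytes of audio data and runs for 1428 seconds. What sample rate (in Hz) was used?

Bytes = sample_rate × seconds × bytes_per_sample × channels.
sample_rate = 863,654,400 / (1,428 × 4 × 4) = 863,654,400 / 22,848 = 37,800 Hz.

37,800 Hz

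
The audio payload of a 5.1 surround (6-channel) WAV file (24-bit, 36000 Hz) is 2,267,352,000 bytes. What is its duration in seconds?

3,499 seconds

Byte rate = 36,000 × 3 × 6 = 648,000 bytes/s.
Duration = 2,267,352,000 / 648,000 = 3,499 s.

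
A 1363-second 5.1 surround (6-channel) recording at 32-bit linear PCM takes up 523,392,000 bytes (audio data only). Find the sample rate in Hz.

Bytes = sample_rate × seconds × bytes_per_sample × channels.
sample_rate = 523,392,000 / (1,363 × 4 × 6) = 523,392,000 / 32,712 = 16,000 Hz.

16,000 Hz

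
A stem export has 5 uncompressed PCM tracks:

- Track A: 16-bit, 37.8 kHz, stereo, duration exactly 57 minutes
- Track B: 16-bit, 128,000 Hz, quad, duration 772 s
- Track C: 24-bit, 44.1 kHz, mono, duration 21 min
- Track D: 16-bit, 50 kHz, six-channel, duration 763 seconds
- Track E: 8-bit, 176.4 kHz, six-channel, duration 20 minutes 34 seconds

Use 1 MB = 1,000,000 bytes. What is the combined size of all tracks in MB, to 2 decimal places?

3238.20 MB

Track A: exactly 57 minutes = 3,420 s; 37,800 × 3,420 × 2 × 2 = 517,104,000 bytes.
Track B: 128,000 × 772 × 2 × 4 = 790,528,000 bytes.
Track C: 21 min = 1,260 s; 44,100 × 1,260 × 3 × 1 = 166,698,000 bytes.
Track D: 50,000 × 763 × 2 × 6 = 457,800,000 bytes.
Track E: 20 minutes 34 seconds = 1,234 s; 176,400 × 1,234 × 1 × 6 = 1,306,065,600 bytes.
Total = 3,238,195,600 bytes = 3238.20 MB.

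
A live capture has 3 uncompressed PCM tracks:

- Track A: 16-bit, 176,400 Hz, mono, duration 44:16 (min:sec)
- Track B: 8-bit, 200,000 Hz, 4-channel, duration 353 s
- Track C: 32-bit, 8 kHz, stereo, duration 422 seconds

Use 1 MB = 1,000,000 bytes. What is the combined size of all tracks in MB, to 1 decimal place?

Track A: 44:16 (min:sec) = 2,656 s; 176,400 × 2,656 × 2 × 1 = 937,036,800 bytes.
Track B: 200,000 × 353 × 1 × 4 = 282,400,000 bytes.
Track C: 8,000 × 422 × 4 × 2 = 27,008,000 bytes.
Total = 1,246,444,800 bytes = 1246.4 MB.

1246.4 MB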